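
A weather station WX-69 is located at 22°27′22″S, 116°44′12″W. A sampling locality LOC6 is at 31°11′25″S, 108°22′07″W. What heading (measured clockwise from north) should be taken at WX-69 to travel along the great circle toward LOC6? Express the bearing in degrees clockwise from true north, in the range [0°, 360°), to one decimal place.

WX-69: φ = -22.45611°, λ = -116.73667°
LOC6: φ = -31.19028°, λ = -108.36861°
Δλ = 8.3681°
y = sin Δλ · cos φ₂ = 0.124495
x = cos φ₁ sin φ₂ − sin φ₁ cos φ₂ cos Δλ = -0.155329
θ = atan2(y, x) = 141.2881° → 141.2881° (mod 360°)

141.3°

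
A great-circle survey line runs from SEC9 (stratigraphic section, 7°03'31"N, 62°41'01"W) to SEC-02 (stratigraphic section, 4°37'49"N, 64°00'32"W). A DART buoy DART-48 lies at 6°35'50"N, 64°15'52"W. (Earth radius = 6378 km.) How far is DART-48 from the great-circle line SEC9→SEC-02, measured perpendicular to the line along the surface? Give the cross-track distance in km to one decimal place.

SEC9: φ = +7.05861°, λ = -62.68361°
SEC-02: φ = +4.63028°, λ = -64.00889°
DART-48: φ = +6.59722°, λ = -64.26444°
δ₁₃ = central angle SEC9→DART-48 = 0.028554 rad  (haversine)
θ₁₃ = bearing SEC9→DART-48 = 253.714°,  θ₁₂ = bearing SEC9→SEC-02 = 208.569°
dₓₜ = R·arcsin(sin δ₁₃ · sin(θ₁₃ − θ₁₂)) = 6378·arcsin(0.02855·sin(45.146°)) = 129.095 km
|dₓₜ| = 129.095 km

129.1 km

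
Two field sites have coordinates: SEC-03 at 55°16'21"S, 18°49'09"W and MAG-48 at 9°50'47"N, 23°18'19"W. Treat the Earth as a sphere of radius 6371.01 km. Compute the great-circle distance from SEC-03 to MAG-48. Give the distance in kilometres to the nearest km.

SEC-03: φ = -55.27250°, λ = -18.81917°
MAG-48: φ = +9.84639°, λ = -23.30528°
Δφ = 65.1189°,  Δλ = -4.4861°
a = sin²(Δφ/2) + cos φ₁ cos φ₂ sin²(Δλ/2) = 0.290491
c = 2·arcsin(√a) = 1.138434 rad = 65.2274°
d = R·c = 6371.01 × 1.138434 = 7253.0 km

7253 km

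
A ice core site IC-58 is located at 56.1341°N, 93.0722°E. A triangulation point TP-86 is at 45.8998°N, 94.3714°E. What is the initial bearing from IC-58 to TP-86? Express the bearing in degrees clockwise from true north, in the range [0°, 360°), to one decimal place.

Δλ = 1.2992°
y = sin Δλ · cos φ₂ = 0.015779
x = cos φ₁ sin φ₂ − sin φ₁ cos φ₂ cos Δλ = -0.177525
θ = atan2(y, x) = 174.9208° → 174.9208° (mod 360°)

174.9°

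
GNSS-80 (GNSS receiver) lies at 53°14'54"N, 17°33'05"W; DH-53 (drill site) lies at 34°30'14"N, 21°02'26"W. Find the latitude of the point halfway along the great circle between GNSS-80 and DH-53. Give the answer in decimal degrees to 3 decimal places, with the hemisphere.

43.889°N

GNSS-80: φ = +53.24833°, λ = -17.55139°
DH-53: φ = +34.50389°, λ = -21.04056°
Bx = cos φ₂ cos Δλ = 0.822560,  By = cos φ₂ sin Δλ = -0.050154
φₘ = atan2(sin φ₁ + sin φ₂, √((cos φ₁ + Bx)² + By²)) = 43.88905°
λₘ = λ₁ + atan2(By, cos φ₁ + Bx) = -19.57292°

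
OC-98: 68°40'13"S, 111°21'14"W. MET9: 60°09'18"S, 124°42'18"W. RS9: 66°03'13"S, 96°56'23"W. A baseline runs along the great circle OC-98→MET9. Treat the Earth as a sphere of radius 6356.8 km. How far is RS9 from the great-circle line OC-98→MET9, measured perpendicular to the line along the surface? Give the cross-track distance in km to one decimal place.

629.7 km

OC-98: φ = -68.67028°, λ = -111.35389°
MET9: φ = -60.15500°, λ = -124.70500°
RS9: φ = -66.05361°, λ = -96.93972°
δ₁₃ = central angle OC-98→RS9 = 0.106727 rad  (haversine)
θ₁₃ = bearing OC-98→RS9 = 71.527°,  θ₁₂ = bearing OC-98→MET9 = 319.708°
dₓₜ = R·arcsin(sin δ₁₃ · sin(θ₁₃ − θ₁₂)) = 6356.8·arcsin(0.10652·sin(-248.181°)) = 629.672 km
|dₓₜ| = 629.672 km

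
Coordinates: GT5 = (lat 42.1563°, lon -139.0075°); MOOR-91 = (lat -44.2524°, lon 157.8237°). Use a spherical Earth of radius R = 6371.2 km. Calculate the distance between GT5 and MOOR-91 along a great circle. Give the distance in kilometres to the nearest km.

Δφ = -86.4087°,  Δλ = -63.1688°
a = sin²(Δφ/2) + cos φ₁ cos φ₂ sin²(Δλ/2) = 0.614339
c = 2·arcsin(√a) = 1.801517 rad = 103.2193°
d = R·c = 6371.2 × 1.801517 = 11477.8 km

11478 km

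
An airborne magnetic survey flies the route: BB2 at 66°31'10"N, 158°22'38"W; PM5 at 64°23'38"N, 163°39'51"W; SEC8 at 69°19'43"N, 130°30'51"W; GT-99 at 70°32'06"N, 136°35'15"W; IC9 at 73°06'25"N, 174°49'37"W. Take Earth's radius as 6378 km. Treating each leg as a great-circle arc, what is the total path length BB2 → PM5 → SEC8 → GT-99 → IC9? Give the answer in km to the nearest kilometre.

BB2: φ = +66.51944°, λ = -158.37722°
PM5: φ = +64.39389°, λ = -163.66417°
SEC8: φ = +69.32861°, λ = -130.51417°
GT-99: φ = +70.53500°, λ = -136.58750°
IC9: φ = +73.10694°, λ = -174.82694°
BB2→PM5: c = 0.053310 rad, d = 340.01 km
PM5→SEC8: c = 0.239476 rad, d = 1527.38 km
SEC8→GT-99: c = 0.042001 rad, d = 267.88 km
GT-99→IC9: c = 0.209113 rad, d = 1333.72 km
Total = 340.01 + 1527.38 + 267.88 + 1333.72 = 3468.99 km

3469 km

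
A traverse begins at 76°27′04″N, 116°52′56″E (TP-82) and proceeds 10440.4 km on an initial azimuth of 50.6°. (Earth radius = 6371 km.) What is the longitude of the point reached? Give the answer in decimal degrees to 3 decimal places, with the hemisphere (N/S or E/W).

TP-82: φ = +76.45111°, λ = +116.88222°
δ = d/R = 10440.4/6371 = 1.638738 rad
φ₂ = arcsin(sin φ₁ cos δ + cos φ₁ sin δ cos θ)
   = arcsin(0.97217·-0.06789 + 0.23427·0.99769·0.63473) = 4.72413°
λ₂ = λ₁ + atan2(sin θ sin δ cos φ₁, cos δ − sin φ₁ sin φ₂) = -113.79413°

113.794°W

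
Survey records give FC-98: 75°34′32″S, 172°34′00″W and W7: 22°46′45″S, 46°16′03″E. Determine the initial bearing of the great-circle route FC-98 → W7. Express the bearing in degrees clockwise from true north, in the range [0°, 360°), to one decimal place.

FC-98: φ = -75.57556°, λ = -172.56667°
W7: φ = -22.77917°, λ = +46.26750°
Δλ = -141.1658°
y = sin Δλ · cos φ₂ = -0.578160
x = cos φ₁ sin φ₂ − sin φ₁ cos φ₂ cos Δλ = -0.792016
θ = atan2(y, x) = -143.8711° → 216.1289° (mod 360°)

216.1°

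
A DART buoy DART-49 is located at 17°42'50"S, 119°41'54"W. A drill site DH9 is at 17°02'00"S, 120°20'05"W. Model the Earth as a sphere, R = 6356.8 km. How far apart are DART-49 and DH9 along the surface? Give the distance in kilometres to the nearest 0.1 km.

101.2 km

DART-49: φ = -17.71389°, λ = -119.69833°
DH9: φ = -17.03333°, λ = -120.33472°
Δφ = 0.6806°,  Δλ = -0.6364°
a = sin²(Δφ/2) + cos φ₁ cos φ₂ sin²(Δλ/2) = 0.000063
c = 2·arcsin(√a) = 0.015920 rad = 0.9122°
d = R·c = 6356.8 × 0.015920 = 101.2 km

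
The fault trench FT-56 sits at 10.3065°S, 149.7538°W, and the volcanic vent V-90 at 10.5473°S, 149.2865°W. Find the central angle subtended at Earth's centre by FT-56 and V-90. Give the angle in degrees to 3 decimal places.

0.519°

Δφ = -0.2408°,  Δλ = 0.4673°
a = sin²(Δφ/2) + cos φ₁ cos φ₂ sin²(Δλ/2) = 0.000021
c = 2·arcsin(√a) = 0.009056 rad = 0.5188°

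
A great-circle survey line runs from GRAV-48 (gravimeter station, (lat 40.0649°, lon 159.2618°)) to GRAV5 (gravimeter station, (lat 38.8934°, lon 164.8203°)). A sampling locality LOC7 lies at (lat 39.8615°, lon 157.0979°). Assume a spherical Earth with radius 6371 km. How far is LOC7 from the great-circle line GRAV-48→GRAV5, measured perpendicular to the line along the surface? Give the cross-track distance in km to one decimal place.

62.9 km

δ₁₃ = central angle GRAV-48→LOC7 = 0.029163 rad  (haversine)
θ₁₃ = bearing GRAV-48→LOC7 = 263.704°,  θ₁₂ = bearing GRAV-48→GRAV5 = 103.493°
dₓₜ = R·arcsin(sin δ₁₃ · sin(θ₁₃ − θ₁₂)) = 6371·arcsin(0.02916·sin(160.211°)) = 62.895 km
|dₓₜ| = 62.895 km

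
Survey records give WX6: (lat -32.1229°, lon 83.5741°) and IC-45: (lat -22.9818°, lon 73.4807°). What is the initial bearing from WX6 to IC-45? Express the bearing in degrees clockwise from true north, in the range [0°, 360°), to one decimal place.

313.2°

Δλ = -10.0934°
y = sin Δλ · cos φ₂ = -0.161343
x = cos φ₁ sin φ₂ − sin φ₁ cos φ₂ cos Δλ = 0.151290
θ = atan2(y, x) = -46.8418° → 313.1582° (mod 360°)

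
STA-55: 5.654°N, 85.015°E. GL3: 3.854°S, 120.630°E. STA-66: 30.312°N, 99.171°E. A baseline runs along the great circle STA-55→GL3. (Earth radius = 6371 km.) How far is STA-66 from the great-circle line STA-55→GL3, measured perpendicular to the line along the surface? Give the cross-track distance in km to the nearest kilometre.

δ₁₃ = central angle STA-55→STA-66 = 0.489163 rad  (haversine)
θ₁₃ = bearing STA-55→STA-66 = 26.700°,  θ₁₂ = bearing STA-55→GL3 = 104.179°
dₓₜ = R·arcsin(sin δ₁₃ · sin(θ₁₃ − θ₁₂)) = 6371·arcsin(0.46989·sin(-77.480°)) = -3036.071 km
|dₓₜ| = 3036.071 km

3036 km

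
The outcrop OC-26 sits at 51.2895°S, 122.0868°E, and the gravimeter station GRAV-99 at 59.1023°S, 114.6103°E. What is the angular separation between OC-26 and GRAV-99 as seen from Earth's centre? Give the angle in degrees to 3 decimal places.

8.890°

Δφ = -7.8128°,  Δλ = -7.4765°
a = sin²(Δφ/2) + cos φ₁ cos φ₂ sin²(Δλ/2) = 0.006006
c = 2·arcsin(√a) = 0.155157 rad = 8.8898°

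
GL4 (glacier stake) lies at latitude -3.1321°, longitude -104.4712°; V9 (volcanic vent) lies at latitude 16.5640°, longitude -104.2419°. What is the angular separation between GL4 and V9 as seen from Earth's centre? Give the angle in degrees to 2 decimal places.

19.70°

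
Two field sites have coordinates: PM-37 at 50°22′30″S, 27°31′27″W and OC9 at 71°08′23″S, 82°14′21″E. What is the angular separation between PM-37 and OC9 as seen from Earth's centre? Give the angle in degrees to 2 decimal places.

PM-37: φ = -50.37500°, λ = -27.52417°
OC9: φ = -71.13972°, λ = +82.23917°
Δφ = -20.7647°,  Δλ = 109.7633°
a = sin²(Δφ/2) + cos φ₁ cos φ₂ sin²(Δλ/2) = 0.170415
c = 2·arcsin(√a) = 0.851082 rad = 48.7634°

48.76°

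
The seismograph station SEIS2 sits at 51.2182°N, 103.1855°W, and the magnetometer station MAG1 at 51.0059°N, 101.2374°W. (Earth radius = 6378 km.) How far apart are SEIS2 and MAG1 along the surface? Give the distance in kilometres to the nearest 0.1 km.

138.2 km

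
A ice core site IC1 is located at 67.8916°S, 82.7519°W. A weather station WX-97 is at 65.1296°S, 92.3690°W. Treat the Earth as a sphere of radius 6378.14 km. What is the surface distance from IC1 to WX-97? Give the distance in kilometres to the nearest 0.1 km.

Δφ = 2.7620°,  Δλ = -9.6171°
a = sin²(Δφ/2) + cos φ₁ cos φ₂ sin²(Δλ/2) = 0.001693
c = 2·arcsin(√a) = 0.082318 rad = 4.7165°
d = R·c = 6378.14 × 0.082318 = 525.0 km

525.0 km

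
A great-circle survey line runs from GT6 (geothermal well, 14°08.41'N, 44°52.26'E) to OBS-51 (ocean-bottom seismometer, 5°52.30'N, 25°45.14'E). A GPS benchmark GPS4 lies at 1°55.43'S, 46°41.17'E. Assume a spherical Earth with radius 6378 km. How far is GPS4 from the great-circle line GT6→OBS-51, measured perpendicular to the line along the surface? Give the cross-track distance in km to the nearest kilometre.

GT6: φ = +14.14017°, λ = +44.87100°
OBS-51: φ = +5.87167°, λ = +25.75233°
GPS4: φ = -1.92383°, λ = +46.68617°
δ₁₃ = central angle GT6→GPS4 = 0.282122 rad  (haversine)
θ₁₃ = bearing GT6→GPS4 = 173.471°,  θ₁₂ = bearing GT6→OBS-51 = 248.186°
dₓₜ = R·arcsin(sin δ₁₃ · sin(θ₁₃ − θ₁₂)) = 6378·arcsin(0.27839·sin(-74.715°)) = -1734.076 km
|dₓₜ| = 1734.076 km

1734 km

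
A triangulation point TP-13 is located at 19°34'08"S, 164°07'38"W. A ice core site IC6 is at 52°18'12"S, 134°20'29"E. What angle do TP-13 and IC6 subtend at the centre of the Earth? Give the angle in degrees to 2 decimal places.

TP-13: φ = -19.56889°, λ = -164.12722°
IC6: φ = -52.30333°, λ = +134.34139°
Δφ = -32.7344°,  Δλ = -61.5314°
a = sin²(Δφ/2) + cos φ₁ cos φ₂ sin²(Δλ/2) = 0.230166
c = 2·arcsin(√a) = 1.000754 rad = 57.3390°

57.34°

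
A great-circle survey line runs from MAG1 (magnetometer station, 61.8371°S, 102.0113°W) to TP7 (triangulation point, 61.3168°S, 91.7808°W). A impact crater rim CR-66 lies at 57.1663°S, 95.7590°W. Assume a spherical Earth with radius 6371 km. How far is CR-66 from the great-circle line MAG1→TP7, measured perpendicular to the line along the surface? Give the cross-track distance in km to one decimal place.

490.6 km

δ₁₃ = central angle MAG1→CR-66 = 0.098459 rad  (haversine)
θ₁₃ = bearing MAG1→CR-66 = 36.921°,  θ₁₂ = bearing MAG1→TP7 = 88.419°
dₓₜ = R·arcsin(sin δ₁₃ · sin(θ₁₃ − θ₁₂)) = 6371·arcsin(0.09830·sin(-51.498°)) = -490.592 km
|dₓₜ| = 490.592 km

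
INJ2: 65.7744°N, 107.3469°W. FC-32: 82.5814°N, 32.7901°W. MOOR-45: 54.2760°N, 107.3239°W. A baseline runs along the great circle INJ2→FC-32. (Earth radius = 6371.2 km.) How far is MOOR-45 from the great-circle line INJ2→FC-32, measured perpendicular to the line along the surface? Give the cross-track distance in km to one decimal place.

401.2 km

δ₁₃ = central angle INJ2→MOOR-45 = 0.200685 rad  (haversine)
θ₁₃ = bearing INJ2→MOOR-45 = 179.933°,  θ₁₂ = bearing INJ2→FC-32 = 18.335°
dₓₜ = R·arcsin(sin δ₁₃ · sin(θ₁₃ − θ₁₂)) = 6371.2·arcsin(0.19934·sin(161.597°)) = 401.209 km
|dₓₜ| = 401.209 km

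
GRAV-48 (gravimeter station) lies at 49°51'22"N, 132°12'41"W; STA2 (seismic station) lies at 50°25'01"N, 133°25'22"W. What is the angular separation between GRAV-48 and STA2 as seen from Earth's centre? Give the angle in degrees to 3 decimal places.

0.958°

GRAV-48: φ = +49.85611°, λ = -132.21139°
STA2: φ = +50.41694°, λ = -133.42278°
Δφ = 0.5608°,  Δλ = -1.2114°
a = sin²(Δφ/2) + cos φ₁ cos φ₂ sin²(Δλ/2) = 0.000070
c = 2·arcsin(√a) = 0.016717 rad = 0.9578°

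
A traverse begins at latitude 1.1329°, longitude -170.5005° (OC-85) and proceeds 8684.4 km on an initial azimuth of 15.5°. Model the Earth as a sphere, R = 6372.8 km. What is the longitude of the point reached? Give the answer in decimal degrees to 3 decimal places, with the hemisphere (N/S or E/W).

δ = d/R = 8684.4/6372.8 = 1.362729 rad
φ₂ = arcsin(sin φ₁ cos δ + cos φ₁ sin δ cos θ)
   = arcsin(0.01977·0.20657 + 0.99980·0.97843·0.96363) = 71.21734°
λ₂ = λ₁ + atan2(sin θ sin δ cos φ₁, cos δ − sin φ₁ sin φ₂) = -116.20032°

116.200°W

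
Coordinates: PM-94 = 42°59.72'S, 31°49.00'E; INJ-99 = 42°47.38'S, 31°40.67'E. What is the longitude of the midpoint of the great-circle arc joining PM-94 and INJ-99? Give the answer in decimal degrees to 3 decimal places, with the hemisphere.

31.747°E

PM-94: φ = -42.99533°, λ = +31.81667°
INJ-99: φ = -42.78967°, λ = +31.67783°
Bx = cos φ₂ cos Δλ = 0.733850,  By = cos φ₂ sin Δλ = -0.001778
φₘ = atan2(sin φ₁ + sin φ₂, √((cos φ₁ + Bx)² + By²)) = -42.89252°
λₘ = λ₁ + atan2(By, cos φ₁ + Bx) = 31.74713°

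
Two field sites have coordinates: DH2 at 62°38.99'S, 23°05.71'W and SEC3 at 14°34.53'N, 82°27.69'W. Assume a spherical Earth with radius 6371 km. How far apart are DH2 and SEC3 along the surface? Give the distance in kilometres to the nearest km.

9988 km

DH2: φ = -62.64983°, λ = -23.09517°
SEC3: φ = +14.57550°, λ = -82.46150°
Δφ = 77.2253°,  Δλ = -59.3663°
a = sin²(Δφ/2) + cos φ₁ cos φ₂ sin²(Δλ/2) = 0.498479
c = 2·arcsin(√a) = 1.567755 rad = 89.8257°
d = R·c = 6371 × 1.567755 = 9988.2 km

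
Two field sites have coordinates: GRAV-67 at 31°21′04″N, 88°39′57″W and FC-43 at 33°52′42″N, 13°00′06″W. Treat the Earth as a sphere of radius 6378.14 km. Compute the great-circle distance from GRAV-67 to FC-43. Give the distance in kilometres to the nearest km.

GRAV-67: φ = +31.35111°, λ = -88.66583°
FC-43: φ = +33.87833°, λ = -13.00167°
Δφ = 2.5272°,  Δλ = 75.6642°
a = sin²(Δφ/2) + cos φ₁ cos φ₂ sin²(Δλ/2) = 0.267213
c = 2·arcsin(√a) = 1.086513 rad = 62.2526°
d = R·c = 6378.14 × 1.086513 = 6929.9 km

6930 km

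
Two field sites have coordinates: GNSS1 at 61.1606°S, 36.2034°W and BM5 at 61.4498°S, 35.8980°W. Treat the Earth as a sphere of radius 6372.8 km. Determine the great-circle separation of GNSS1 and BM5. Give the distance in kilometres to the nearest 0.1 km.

Δφ = -0.2892°,  Δλ = 0.3054°
a = sin²(Δφ/2) + cos φ₁ cos φ₂ sin²(Δλ/2) = 0.000008
c = 2·arcsin(√a) = 0.005659 rad = 0.3243°
d = R·c = 6372.8 × 0.005659 = 36.1 km

36.1 km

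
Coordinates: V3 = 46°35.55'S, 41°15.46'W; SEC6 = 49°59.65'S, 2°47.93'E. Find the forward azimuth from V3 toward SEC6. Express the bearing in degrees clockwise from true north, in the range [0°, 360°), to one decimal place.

V3: φ = -46.59250°, λ = -41.25767°
SEC6: φ = -49.99417°, λ = +2.79883°
Δλ = 44.0565°
y = sin Δλ · cos φ₂ = 0.447028
x = cos φ₁ sin φ₂ − sin φ₁ cos φ₂ cos Δλ = -0.190733
θ = atan2(y, x) = 113.1064° → 113.1064° (mod 360°)

113.1°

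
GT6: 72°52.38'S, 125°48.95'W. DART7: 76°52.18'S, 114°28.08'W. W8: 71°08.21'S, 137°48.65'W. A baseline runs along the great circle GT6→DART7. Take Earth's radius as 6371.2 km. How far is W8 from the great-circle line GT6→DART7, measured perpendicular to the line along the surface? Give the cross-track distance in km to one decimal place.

288.8 km

GT6: φ = -72.87300°, λ = -125.81583°
DART7: φ = -76.86967°, λ = -114.46800°
W8: φ = -71.13683°, λ = -137.81083°
δ₁₃ = central angle GT6→W8 = 0.071260 rad  (haversine)
θ₁₃ = bearing GT6→W8 = 289.316°,  θ₁₂ = bearing GT6→DART7 = 148.847°
dₓₜ = R·arcsin(sin δ₁₃ · sin(θ₁₃ − θ₁₂)) = 6371.2·arcsin(0.07120·sin(140.469°)) = 288.833 km
|dₓₜ| = 288.833 km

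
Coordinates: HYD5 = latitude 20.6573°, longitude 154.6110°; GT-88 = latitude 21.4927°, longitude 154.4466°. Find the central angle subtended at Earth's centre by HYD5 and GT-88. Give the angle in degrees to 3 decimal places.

0.849°

Δφ = 0.8354°,  Δλ = -0.1644°
a = sin²(Δφ/2) + cos φ₁ cos φ₂ sin²(Δλ/2) = 0.000055
c = 2·arcsin(√a) = 0.014824 rad = 0.8494°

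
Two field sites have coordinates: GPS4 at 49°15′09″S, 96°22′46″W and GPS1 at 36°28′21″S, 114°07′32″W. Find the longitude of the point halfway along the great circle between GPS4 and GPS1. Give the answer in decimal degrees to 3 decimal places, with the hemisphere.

106.182°W

GPS4: φ = -49.25250°, λ = -96.37944°
GPS1: φ = -36.47250°, λ = -114.12556°
Bx = cos φ₂ cos Δλ = 0.765878,  By = cos φ₂ sin Δλ = -0.245102
φₘ = atan2(sin φ₁ + sin φ₂, √((cos φ₁ + Bx)² + By²)) = -43.20283°
λₘ = λ₁ + atan2(By, cos φ₁ + Bx) = -106.18206°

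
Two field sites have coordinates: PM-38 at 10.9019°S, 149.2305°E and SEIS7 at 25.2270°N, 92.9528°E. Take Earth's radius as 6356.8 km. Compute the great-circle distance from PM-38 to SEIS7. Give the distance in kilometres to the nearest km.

7282 km

Δφ = 36.1289°,  Δλ = -56.2777°
a = sin²(Δφ/2) + cos φ₁ cos φ₂ sin²(Δλ/2) = 0.293726
c = 2·arcsin(√a) = 1.145546 rad = 65.6350°
d = R·c = 6356.8 × 1.145546 = 7282.0 km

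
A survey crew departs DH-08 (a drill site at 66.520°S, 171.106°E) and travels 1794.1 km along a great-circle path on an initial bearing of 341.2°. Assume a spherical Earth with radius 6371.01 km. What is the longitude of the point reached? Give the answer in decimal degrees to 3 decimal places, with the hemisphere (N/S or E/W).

162.939°E

δ = d/R = 1794.1/6371.01 = 0.281604 rad
φ₂ = arcsin(sin φ₁ cos δ + cos φ₁ sin δ cos θ)
   = arcsin(-0.91720·0.96061 + 0.39843·0.27790·0.94665) = -50.91911°
λ₂ = λ₁ + atan2(sin θ sin δ cos φ₁, cos δ − sin φ₁ sin φ₂) = 162.93898°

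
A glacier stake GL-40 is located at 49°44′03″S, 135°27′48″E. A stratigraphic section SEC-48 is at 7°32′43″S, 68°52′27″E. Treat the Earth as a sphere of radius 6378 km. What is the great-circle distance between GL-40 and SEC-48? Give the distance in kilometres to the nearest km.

7705 km

GL-40: φ = -49.73417°, λ = +135.46333°
SEC-48: φ = -7.54528°, λ = +68.87417°
Δφ = 42.1889°,  Δλ = -66.5892°
a = sin²(Δφ/2) + cos φ₁ cos φ₂ sin²(Δλ/2) = 0.322612
c = 2·arcsin(√a) = 1.208122 rad = 69.2203°
d = R·c = 6378 × 1.208122 = 7705.4 km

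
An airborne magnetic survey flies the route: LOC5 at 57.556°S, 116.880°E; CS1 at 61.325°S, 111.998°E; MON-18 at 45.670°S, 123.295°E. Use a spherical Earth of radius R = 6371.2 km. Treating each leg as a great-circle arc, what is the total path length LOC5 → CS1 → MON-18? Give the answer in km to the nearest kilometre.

LOC5→CS1: c = 0.078719 rad, d = 501.53 km
CS1→MON-18: c = 0.296355 rad, d = 1888.14 km
Total = 501.53 + 1888.14 = 2389.67 km

2390 km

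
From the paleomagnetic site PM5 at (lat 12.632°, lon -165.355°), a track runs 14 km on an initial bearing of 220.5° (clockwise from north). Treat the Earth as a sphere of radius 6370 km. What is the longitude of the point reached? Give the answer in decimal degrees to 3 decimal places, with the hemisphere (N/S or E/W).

165.439°W

δ = d/R = 14/6370 = 0.002198 rad
φ₂ = arcsin(sin φ₁ cos δ + cos φ₁ sin δ cos θ)
   = arcsin(0.21869·1.00000 + 0.97579·0.00220·-0.76041) = 12.53623°
λ₂ = λ₁ + atan2(sin θ sin δ cos φ₁, cos δ − sin φ₁ sin φ₂) = -165.43878°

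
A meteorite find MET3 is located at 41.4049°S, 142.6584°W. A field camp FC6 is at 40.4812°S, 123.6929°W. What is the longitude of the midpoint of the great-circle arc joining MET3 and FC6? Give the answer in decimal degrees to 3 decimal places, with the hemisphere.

133.109°W

Bx = cos φ₂ cos Δλ = 0.719328,  By = cos φ₂ sin Δλ = 0.247200
φₘ = atan2(sin φ₁ + sin φ₂, √((cos φ₁ + Bx)² + By²)) = -41.33362°
λₘ = λ₁ + atan2(By, cos φ₁ + Bx) = -133.10872°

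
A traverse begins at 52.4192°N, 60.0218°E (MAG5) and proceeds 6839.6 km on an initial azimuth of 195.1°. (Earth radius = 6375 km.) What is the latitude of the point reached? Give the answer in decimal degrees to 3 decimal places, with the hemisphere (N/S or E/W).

δ = d/R = 6839.6/6375 = 1.072878 rad
φ₂ = arcsin(sin φ₁ cos δ + cos φ₁ sin δ cos θ)
   = arcsin(0.79249·0.47760 + 0.60988·0.87858·-0.96547) = -7.98036°
λ₂ = λ₁ + atan2(sin θ sin δ cos φ₁, cos δ − sin φ₁ sin φ₂) = 46.65926°

7.980°S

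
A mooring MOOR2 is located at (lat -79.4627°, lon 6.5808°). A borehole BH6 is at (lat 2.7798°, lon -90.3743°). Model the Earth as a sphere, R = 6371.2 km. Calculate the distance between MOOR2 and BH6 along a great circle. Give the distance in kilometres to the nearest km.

10453 km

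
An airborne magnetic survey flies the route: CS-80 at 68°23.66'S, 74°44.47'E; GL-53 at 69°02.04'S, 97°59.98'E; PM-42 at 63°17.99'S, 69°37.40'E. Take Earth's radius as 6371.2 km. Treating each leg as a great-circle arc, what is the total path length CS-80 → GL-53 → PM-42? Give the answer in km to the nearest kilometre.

CS-80: φ = -68.39433°, λ = +74.74117°
GL-53: φ = -69.03400°, λ = +97.99967°
PM-42: φ = -63.29983°, λ = +69.62333°
CS-80→GL-53: c = 0.146894 rad, d = 935.89 km
GL-53→PM-42: c = 0.221001 rad, d = 1408.04 km
Total = 935.89 + 1408.04 = 2343.94 km

2344 km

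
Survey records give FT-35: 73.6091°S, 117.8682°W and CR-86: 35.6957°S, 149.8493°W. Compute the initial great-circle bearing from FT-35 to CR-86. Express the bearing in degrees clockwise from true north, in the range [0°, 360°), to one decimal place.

Δλ = -31.9811°
y = sin Δλ · cos φ₂ = -0.430135
x = cos φ₁ sin φ₂ − sin φ₁ cos φ₂ cos Δλ = 0.496217
θ = atan2(y, x) = -40.9197° → 319.0803° (mod 360°)

319.1°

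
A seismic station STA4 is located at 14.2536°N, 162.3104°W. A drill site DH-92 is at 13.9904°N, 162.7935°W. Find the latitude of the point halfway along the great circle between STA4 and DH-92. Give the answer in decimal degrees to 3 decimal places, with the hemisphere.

14.122°N

Bx = cos φ₂ cos Δλ = 0.970302,  By = cos φ₂ sin Δλ = -0.008181
φₘ = atan2(sin φ₁ + sin φ₂, √((cos φ₁ + Bx)² + By²)) = 14.12212°
λₘ = λ₁ + atan2(By, cos φ₁ + Bx) = -162.55209°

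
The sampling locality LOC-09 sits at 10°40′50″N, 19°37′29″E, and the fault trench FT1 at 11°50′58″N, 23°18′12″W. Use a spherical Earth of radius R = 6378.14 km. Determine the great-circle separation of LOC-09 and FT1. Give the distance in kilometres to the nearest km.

4684 km

LOC-09: φ = +10.68056°, λ = +19.62472°
FT1: φ = +11.84944°, λ = -23.30333°
Δφ = 1.1689°,  Δλ = -42.9281°
a = sin²(Δφ/2) + cos φ₁ cos φ₂ sin²(Δλ/2) = 0.128876
c = 2·arcsin(√a) = 0.734377 rad = 42.0767°
d = R·c = 6378.14 × 0.734377 = 4684.0 km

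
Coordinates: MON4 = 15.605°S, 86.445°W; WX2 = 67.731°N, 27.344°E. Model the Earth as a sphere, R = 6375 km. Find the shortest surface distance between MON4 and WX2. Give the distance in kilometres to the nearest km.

12611 km

Δφ = 83.3360°,  Δλ = 113.7890°
a = sin²(Δφ/2) + cos φ₁ cos φ₂ sin²(Δλ/2) = 0.698082
c = 2·arcsin(√a) = 1.978132 rad = 113.3386°
d = R·c = 6375 × 1.978132 = 12610.6 km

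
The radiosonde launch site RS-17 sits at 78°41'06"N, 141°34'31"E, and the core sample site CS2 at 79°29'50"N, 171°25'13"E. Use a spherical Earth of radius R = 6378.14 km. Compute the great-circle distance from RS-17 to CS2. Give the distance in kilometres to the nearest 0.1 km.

628.0 km

RS-17: φ = +78.68500°, λ = +141.57528°
CS2: φ = +79.49722°, λ = +171.42028°
Δφ = 0.8122°,  Δλ = 29.8450°
a = sin²(Δφ/2) + cos φ₁ cos φ₂ sin²(Δλ/2) = 0.002422
c = 2·arcsin(√a) = 0.098465 rad = 5.6416°
d = R·c = 6378.14 × 0.098465 = 628.0 km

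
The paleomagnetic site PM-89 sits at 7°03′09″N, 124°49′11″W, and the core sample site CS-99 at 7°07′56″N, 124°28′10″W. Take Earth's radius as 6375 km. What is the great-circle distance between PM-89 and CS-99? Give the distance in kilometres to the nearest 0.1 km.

39.7 km

PM-89: φ = +7.05250°, λ = -124.81972°
CS-99: φ = +7.13222°, λ = -124.46944°
Δφ = 0.0797°,  Δλ = 0.3503°
a = sin²(Δφ/2) + cos φ₁ cos φ₂ sin²(Δλ/2) = 0.000010
c = 2·arcsin(√a) = 0.006224 rad = 0.3566°
d = R·c = 6375 × 0.006224 = 39.7 km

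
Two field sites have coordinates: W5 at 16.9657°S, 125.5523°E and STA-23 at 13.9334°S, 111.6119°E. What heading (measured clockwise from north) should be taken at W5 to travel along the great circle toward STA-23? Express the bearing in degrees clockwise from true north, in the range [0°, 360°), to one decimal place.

280.8°

Δλ = -13.9404°
y = sin Δλ · cos φ₂ = -0.233824
x = cos φ₁ sin φ₂ − sin φ₁ cos φ₂ cos Δλ = 0.044557
θ = atan2(y, x) = -79.2111° → 280.7889° (mod 360°)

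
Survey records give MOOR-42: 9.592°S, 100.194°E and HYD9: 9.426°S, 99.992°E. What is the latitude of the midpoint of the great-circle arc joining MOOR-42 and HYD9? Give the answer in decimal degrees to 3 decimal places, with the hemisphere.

9.509°S

Bx = cos φ₂ cos Δλ = 0.986492,  By = cos φ₂ sin Δλ = -0.003478
φₘ = atan2(sin φ₁ + sin φ₂, √((cos φ₁ + Bx)² + By²)) = -9.50901°
λₘ = λ₁ + atan2(By, cos φ₁ + Bx) = 100.09298°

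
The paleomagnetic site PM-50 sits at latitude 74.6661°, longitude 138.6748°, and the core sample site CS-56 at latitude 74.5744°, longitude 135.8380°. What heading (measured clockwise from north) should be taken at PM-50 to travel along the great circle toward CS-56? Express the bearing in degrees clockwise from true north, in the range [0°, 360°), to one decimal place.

264.4°

Δλ = -2.8368°
y = sin Δλ · cos φ₂ = -0.013164
x = cos φ₁ sin φ₂ − sin φ₁ cos φ₂ cos Δλ = -0.001286
θ = atan2(y, x) = -95.5801° → 264.4199° (mod 360°)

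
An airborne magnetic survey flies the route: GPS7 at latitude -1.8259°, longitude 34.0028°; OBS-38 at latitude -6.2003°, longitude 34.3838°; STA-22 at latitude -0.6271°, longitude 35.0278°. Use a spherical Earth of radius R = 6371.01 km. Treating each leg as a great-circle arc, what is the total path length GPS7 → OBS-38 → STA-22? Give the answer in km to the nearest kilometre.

GPS7→OBS-38: c = 0.076635 rad, d = 488.24 km
OBS-38→STA-22: c = 0.097915 rad, d = 623.82 km
Total = 488.24 + 623.82 = 1112.06 km

1112 km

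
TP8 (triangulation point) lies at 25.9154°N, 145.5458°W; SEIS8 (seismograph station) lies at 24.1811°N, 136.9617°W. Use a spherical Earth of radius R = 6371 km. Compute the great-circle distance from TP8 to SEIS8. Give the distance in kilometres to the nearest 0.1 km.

885.8 km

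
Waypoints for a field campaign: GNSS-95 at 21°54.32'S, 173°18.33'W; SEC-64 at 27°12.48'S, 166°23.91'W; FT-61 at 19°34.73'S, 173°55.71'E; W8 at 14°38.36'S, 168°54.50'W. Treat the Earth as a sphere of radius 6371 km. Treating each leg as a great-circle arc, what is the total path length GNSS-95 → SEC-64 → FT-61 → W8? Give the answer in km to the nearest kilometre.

GNSS-95: φ = -21.90533°, λ = -173.30550°
SEC-64: φ = -27.20800°, λ = -166.39850°
FT-61: φ = -19.57883°, λ = +173.92850°
W8: φ = -14.63933°, λ = -168.90833°
GNSS-95→SEC-64: c = 0.143426 rad, d = 913.77 km
SEC-64→FT-61: c = 0.341548 rad, d = 2176.00 km
FT-61→W8: c = 0.298797 rad, d = 1903.64 km
Total = 913.77 + 2176.00 + 1903.64 = 4993.41 km

4993 km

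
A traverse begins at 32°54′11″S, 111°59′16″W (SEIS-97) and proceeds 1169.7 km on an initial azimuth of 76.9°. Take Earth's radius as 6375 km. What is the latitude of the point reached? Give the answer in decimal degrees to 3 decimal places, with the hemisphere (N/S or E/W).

29.959°S

SEIS-97: φ = -32.90306°, λ = -111.98778°
δ = d/R = 1169.7/6375 = 0.183482 rad
φ₂ = arcsin(sin φ₁ cos δ + cos φ₁ sin δ cos θ)
   = arcsin(-0.54322·0.98321 + 0.83959·0.18245·0.22665) = -29.95904°
λ₂ = λ₁ + atan2(sin θ sin δ cos φ₁, cos δ − sin φ₁ sin φ₂) = -100.15166°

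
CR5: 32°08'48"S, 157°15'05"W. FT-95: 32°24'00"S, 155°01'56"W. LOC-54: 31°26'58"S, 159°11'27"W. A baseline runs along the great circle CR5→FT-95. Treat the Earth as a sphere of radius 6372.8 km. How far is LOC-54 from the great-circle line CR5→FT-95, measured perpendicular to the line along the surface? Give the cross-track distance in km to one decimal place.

48.6 km

CR5: φ = -32.14667°, λ = -157.25139°
FT-95: φ = -32.40000°, λ = -155.03222°
LOC-54: φ = -31.44944°, λ = -159.19083°
δ₁₃ = central angle CR5→LOC-54 = 0.031236 rad  (haversine)
θ₁₃ = bearing CR5→LOC-54 = 292.414°,  θ₁₂ = bearing CR5→FT-95 = 98.281°
dₓₜ = R·arcsin(sin δ₁₃ · sin(θ₁₃ − θ₁₂)) = 6372.8·arcsin(0.03123·sin(194.133°)) = -48.600 km
|dₓₜ| = 48.600 km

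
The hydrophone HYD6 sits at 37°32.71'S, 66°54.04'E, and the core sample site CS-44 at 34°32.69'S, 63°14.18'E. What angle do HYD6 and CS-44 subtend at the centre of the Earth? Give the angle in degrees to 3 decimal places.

4.216°

HYD6: φ = -37.54517°, λ = +66.90067°
CS-44: φ = -34.54483°, λ = +63.23633°
Δφ = 3.0003°,  Δλ = -3.6643°
a = sin²(Δφ/2) + cos φ₁ cos φ₂ sin²(Δλ/2) = 0.001353
c = 2·arcsin(√a) = 0.073582 rad = 4.2159°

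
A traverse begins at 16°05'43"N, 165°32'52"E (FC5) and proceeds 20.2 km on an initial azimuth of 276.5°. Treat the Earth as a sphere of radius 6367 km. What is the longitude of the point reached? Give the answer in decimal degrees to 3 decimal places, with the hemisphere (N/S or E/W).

165.360°E

FC5: φ = +16.09528°, λ = +165.54778°
δ = d/R = 20.2/6367 = 0.003173 rad
φ₂ = arcsin(sin φ₁ cos δ + cos φ₁ sin δ cos θ)
   = arcsin(0.27724·0.99999 + 0.96080·0.00317·0.11320) = 16.11577°
λ₂ = λ₁ + atan2(sin θ sin δ cos φ₁, cos δ − sin φ₁ sin φ₂) = 165.35978°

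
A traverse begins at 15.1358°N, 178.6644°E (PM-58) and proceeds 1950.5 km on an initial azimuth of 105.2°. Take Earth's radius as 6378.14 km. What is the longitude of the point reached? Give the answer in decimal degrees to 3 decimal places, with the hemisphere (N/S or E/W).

164.180°W

δ = d/R = 1950.5/6378.14 = 0.305810 rad
φ₂ = arcsin(sin φ₁ cos δ + cos φ₁ sin δ cos θ)
   = arcsin(0.26111·0.95360 + 0.96531·0.30107·-0.26219) = 9.95038°
λ₂ = λ₁ + atan2(sin θ sin δ cos φ₁, cos δ − sin φ₁ sin φ₂) = -164.17983°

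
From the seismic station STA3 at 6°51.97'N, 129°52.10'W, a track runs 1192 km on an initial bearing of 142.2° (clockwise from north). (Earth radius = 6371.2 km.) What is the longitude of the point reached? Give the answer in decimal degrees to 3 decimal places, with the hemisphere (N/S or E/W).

STA3: φ = +6.86617°, λ = -129.86833°
δ = d/R = 1192/6371.2 = 0.187092 rad
φ₂ = arcsin(sin φ₁ cos δ + cos φ₁ sin δ cos θ)
   = arcsin(0.11955·0.98255 + 0.99283·0.18600·-0.79016) = -1.63042°
λ₂ = λ₁ + atan2(sin θ sin δ cos φ₁, cos δ − sin φ₁ sin φ₂) = -123.31960°

123.320°W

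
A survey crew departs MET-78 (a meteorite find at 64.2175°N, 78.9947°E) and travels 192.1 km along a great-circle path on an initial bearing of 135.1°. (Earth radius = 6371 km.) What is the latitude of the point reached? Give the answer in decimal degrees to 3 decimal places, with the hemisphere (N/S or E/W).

δ = d/R = 192.1/6371 = 0.030152 rad
φ₂ = arcsin(sin φ₁ cos δ + cos φ₁ sin δ cos θ)
   = arcsin(0.90045·0.99955 + 0.43496·0.03015·-0.70834) = 62.96814°
λ₂ = λ₁ + atan2(sin θ sin δ cos φ₁, cos δ − sin φ₁ sin φ₂) = 81.67844°

62.968°N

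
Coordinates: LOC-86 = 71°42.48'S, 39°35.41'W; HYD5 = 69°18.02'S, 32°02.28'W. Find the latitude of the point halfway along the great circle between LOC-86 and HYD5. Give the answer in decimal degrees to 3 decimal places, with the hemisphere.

LOC-86: φ = -71.70800°, λ = -39.59017°
HYD5: φ = -69.30033°, λ = -32.03800°
Bx = cos φ₂ cos Δλ = 0.350403,  By = cos φ₂ sin Δλ = 0.046456
φₘ = atan2(sin φ₁ + sin φ₂, √((cos φ₁ + Bx)² + By²)) = -70.54317°
λₘ = λ₁ + atan2(By, cos φ₁ + Bx) = -35.58963°

70.543°S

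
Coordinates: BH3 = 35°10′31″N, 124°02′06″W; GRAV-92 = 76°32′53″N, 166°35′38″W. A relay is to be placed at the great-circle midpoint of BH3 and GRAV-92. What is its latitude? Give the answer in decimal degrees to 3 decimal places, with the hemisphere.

57.118°N

BH3: φ = +35.17528°, λ = -124.03500°
GRAV-92: φ = +76.54806°, λ = -166.59389°
Bx = cos φ₂ cos Δλ = 0.171351,  By = cos φ₂ sin Δλ = -0.157339
φₘ = atan2(sin φ₁ + sin φ₂, √((cos φ₁ + Bx)² + By²)) = 57.11770°
λₘ = λ₁ + atan2(By, cos φ₁ + Bx) = -133.07665°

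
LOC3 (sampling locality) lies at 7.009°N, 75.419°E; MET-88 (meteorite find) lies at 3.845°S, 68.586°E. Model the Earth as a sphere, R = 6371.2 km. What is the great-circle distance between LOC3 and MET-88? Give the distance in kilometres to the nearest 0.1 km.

Δφ = -10.8540°,  Δλ = -6.8330°
a = sin²(Δφ/2) + cos φ₁ cos φ₂ sin²(Δλ/2) = 0.012462
c = 2·arcsin(√a) = 0.223732 rad = 12.8189°
d = R·c = 6371.2 × 0.223732 = 1425.4 km

1425.4 km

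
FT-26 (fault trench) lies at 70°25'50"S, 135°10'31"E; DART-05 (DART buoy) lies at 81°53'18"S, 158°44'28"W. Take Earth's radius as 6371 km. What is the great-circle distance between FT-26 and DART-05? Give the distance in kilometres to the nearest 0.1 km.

FT-26: φ = -70.43056°, λ = +135.17528°
DART-05: φ = -81.88833°, λ = -158.74111°
Δφ = -11.4578°,  Δλ = 66.0836°
a = sin²(Δφ/2) + cos φ₁ cos φ₂ sin²(Δλ/2) = 0.024015
c = 2·arcsin(√a) = 0.311192 rad = 17.8300°
d = R·c = 6371 × 0.311192 = 1982.6 km

1982.6 km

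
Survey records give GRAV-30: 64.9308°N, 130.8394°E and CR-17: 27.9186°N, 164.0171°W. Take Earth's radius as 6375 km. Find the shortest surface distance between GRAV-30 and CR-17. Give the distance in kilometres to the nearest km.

Δφ = -37.0122°,  Δλ = 65.1435°
a = sin²(Δφ/2) + cos φ₁ cos φ₂ sin²(Δλ/2) = 0.209257
c = 2·arcsin(√a) = 0.950242 rad = 54.4448°
d = R·c = 6375 × 0.950242 = 6057.8 km

6058 km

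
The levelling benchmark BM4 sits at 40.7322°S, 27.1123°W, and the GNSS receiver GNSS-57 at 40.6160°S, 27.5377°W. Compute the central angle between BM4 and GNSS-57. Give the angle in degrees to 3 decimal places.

0.343°

Δφ = 0.1162°,  Δλ = -0.4254°
a = sin²(Δφ/2) + cos φ₁ cos φ₂ sin²(Δλ/2) = 0.000009
c = 2·arcsin(√a) = 0.005985 rad = 0.3429°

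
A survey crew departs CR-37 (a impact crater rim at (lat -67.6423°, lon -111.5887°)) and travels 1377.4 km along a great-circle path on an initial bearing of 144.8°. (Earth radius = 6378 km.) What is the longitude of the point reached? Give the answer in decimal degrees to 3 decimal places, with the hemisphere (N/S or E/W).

δ = d/R = 1377.4/6378 = 0.215961 rad
φ₂ = arcsin(sin φ₁ cos δ + cos φ₁ sin δ cos θ)
   = arcsin(-0.92483·0.97677 + 0.38039·0.21429·-0.81714) = -75.91864°
λ₂ = λ₁ + atan2(sin θ sin δ cos φ₁, cos δ − sin φ₁ sin φ₂) = -81.07838°

81.078°W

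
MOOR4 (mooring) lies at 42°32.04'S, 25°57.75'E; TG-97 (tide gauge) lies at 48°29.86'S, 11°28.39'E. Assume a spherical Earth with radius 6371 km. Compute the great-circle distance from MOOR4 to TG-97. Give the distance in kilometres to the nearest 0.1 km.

1306.2 km

MOOR4: φ = -42.53400°, λ = +25.96250°
TG-97: φ = -48.49767°, λ = +11.47317°
Δφ = -5.9637°,  Δλ = -14.4893°
a = sin²(Δφ/2) + cos φ₁ cos φ₂ sin²(Δλ/2) = 0.010471
c = 2·arcsin(√a) = 0.205017 rad = 11.7466°
d = R·c = 6371 × 0.205017 = 1306.2 km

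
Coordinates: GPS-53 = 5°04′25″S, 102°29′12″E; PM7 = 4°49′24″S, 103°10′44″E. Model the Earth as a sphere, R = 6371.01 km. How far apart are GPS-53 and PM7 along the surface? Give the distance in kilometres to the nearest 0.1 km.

81.6 km

GPS-53: φ = -5.07361°, λ = +102.48667°
PM7: φ = -4.82333°, λ = +103.17889°
Δφ = 0.2503°,  Δλ = 0.6922°
a = sin²(Δφ/2) + cos φ₁ cos φ₂ sin²(Δλ/2) = 0.000041
c = 2·arcsin(√a) = 0.012805 rad = 0.7337°
d = R·c = 6371.01 × 0.012805 = 81.6 km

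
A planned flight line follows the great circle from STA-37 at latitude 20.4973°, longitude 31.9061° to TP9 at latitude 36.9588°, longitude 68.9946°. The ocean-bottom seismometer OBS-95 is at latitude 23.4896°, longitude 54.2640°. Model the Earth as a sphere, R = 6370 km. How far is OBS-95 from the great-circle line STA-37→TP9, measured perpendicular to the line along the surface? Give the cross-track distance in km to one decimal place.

886.6 km

δ₁₃ = central angle STA-37→OBS-95 = 0.365187 rad  (haversine)
θ₁₃ = bearing STA-37→OBS-95 = 77.656°,  θ₁₂ = bearing STA-37→TP9 = 54.796°
dₓₜ = R·arcsin(sin δ₁₃ · sin(θ₁₃ − θ₁₂)) = 6370·arcsin(0.35712·sin(22.860°)) = 886.616 km
|dₓₜ| = 886.616 km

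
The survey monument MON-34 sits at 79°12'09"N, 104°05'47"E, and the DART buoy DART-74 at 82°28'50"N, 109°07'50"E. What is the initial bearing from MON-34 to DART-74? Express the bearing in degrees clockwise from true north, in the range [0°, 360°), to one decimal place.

11.3°

MON-34: φ = +79.20250°, λ = +104.09639°
DART-74: φ = +82.48056°, λ = +109.13056°
Δλ = 5.0342°
y = sin Δλ · cos φ₂ = 0.011483
x = cos φ₁ sin φ₂ − sin φ₁ cos φ₂ cos Δλ = 0.057678
θ = atan2(y, x) = 11.2599° → 11.2599° (mod 360°)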